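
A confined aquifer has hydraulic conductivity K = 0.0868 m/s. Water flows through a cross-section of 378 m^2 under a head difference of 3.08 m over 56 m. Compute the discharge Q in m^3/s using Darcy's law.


Darcy's law: Q = K * A * i, where i = dh/L.
Hydraulic gradient i = 3.08 / 56 = 0.055.
Q = 0.0868 * 378 * 0.055
  = 1.8046 m^3/s.

1.8046


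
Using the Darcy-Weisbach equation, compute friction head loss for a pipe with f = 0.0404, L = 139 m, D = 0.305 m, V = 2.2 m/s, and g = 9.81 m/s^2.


Darcy-Weisbach equation: h_f = f * (L/D) * V^2/(2g).
f * L/D = 0.0404 * 139/0.305 = 18.4118.
V^2/(2g) = 2.2^2 / (2*9.81) = 4.84 / 19.62 = 0.2467 m.
h_f = 18.4118 * 0.2467 = 4.542 m.

4.542


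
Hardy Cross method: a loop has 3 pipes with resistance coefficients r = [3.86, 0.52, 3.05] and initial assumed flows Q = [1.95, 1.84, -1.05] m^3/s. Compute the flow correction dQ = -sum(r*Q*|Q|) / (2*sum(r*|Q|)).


Numerator terms (r*Q*|Q|): 3.86*1.95*|1.95| = 14.6776; 0.52*1.84*|1.84| = 1.7605; 3.05*-1.05*|-1.05| = -3.3626.
Sum of numerator = 13.0755.
Denominator terms (r*|Q|): 3.86*|1.95| = 7.527; 0.52*|1.84| = 0.9568; 3.05*|-1.05| = 3.2025.
2 * sum of denominator = 2 * 11.6863 = 23.3726.
dQ = -13.0755 / 23.3726 = -0.5594 m^3/s.

-0.5594


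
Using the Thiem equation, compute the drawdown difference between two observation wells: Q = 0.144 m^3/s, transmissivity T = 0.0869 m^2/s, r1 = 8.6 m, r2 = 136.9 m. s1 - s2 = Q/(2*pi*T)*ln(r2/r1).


Thiem equation: s1 - s2 = Q/(2*pi*T) * ln(r2/r1).
ln(r2/r1) = ln(136.9/8.6) = 2.7675.
Q/(2*pi*T) = 0.144 / (2*pi*0.0869) = 0.144 / 0.546 = 0.2637.
s1 - s2 = 0.2637 * 2.7675 = 0.7299 m.

0.7299


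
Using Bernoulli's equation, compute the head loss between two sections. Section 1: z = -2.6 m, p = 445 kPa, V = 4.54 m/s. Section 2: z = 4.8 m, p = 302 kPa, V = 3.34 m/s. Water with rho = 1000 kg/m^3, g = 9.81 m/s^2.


Total head at each section: H = z + p/(rho*g) + V^2/(2g).
H1 = -2.6 + 445*1000/(1000*9.81) + 4.54^2/(2*9.81)
   = -2.6 + 45.362 + 1.0505
   = 43.812 m.
H2 = 4.8 + 302*1000/(1000*9.81) + 3.34^2/(2*9.81)
   = 4.8 + 30.785 + 0.5686
   = 36.153 m.
h_L = H1 - H2 = 43.812 - 36.153 = 7.659 m.

7.659


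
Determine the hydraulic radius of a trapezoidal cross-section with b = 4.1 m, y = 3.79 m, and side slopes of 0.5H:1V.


For a trapezoidal section with side slope z:
A = (b + z*y)*y = (4.1 + 0.5*3.79)*3.79 = 22.721 m^2.
P = b + 2*y*sqrt(1 + z^2) = 4.1 + 2*3.79*sqrt(1 + 0.5^2) = 12.575 m.
R = A/P = 22.721 / 12.575 = 1.8069 m.

1.8069


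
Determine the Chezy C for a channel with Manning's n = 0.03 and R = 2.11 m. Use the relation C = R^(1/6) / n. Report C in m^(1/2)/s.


The Chezy coefficient relates to Manning's n through C = R^(1/6) / n.
R^(1/6) = 2.11^(1/6) = 1.132523.
C = 1.132523 / 0.03 = 37.75 m^(1/2)/s.

37.75


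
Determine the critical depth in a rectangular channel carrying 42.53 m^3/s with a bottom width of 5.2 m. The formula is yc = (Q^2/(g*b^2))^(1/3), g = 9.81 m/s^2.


Using yc = (Q^2 / (g * b^2))^(1/3):
Q^2 = 42.53^2 = 1808.8.
g * b^2 = 9.81 * 5.2^2 = 9.81 * 27.04 = 265.26.
Q^2 / (g*b^2) = 1808.8 / 265.26 = 6.819.
yc = 6.819^(1/3) = 1.8963 m.

1.8963


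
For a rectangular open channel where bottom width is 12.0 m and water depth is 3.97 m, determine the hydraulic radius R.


For a rectangular section:
Flow area A = b * y = 12.0 * 3.97 = 47.64 m^2.
Wetted perimeter P = b + 2y = 12.0 + 2*3.97 = 19.94 m.
Hydraulic radius R = A/P = 47.64 / 19.94 = 2.3892 m.

2.3892


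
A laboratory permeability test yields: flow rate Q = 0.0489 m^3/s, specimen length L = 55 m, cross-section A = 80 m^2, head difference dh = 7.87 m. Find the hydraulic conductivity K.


From K = Q*L / (A*dh):
Numerator: Q*L = 0.0489 * 55 = 2.6895.
Denominator: A*dh = 80 * 7.87 = 629.6.
K = 2.6895 / 629.6 = 0.004272 m/s.

0.004272


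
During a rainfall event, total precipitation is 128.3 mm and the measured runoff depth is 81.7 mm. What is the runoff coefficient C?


The runoff coefficient C = runoff depth / rainfall depth.
C = 81.7 / 128.3
  = 0.6368.

0.6368


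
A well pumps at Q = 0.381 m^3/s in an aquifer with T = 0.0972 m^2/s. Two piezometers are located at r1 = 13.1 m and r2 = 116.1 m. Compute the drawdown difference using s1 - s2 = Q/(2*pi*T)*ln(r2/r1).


Thiem equation: s1 - s2 = Q/(2*pi*T) * ln(r2/r1).
ln(r2/r1) = ln(116.1/13.1) = 2.1818.
Q/(2*pi*T) = 0.381 / (2*pi*0.0972) = 0.381 / 0.6107 = 0.6238.
s1 - s2 = 0.6238 * 2.1818 = 1.3611 m.

1.3611


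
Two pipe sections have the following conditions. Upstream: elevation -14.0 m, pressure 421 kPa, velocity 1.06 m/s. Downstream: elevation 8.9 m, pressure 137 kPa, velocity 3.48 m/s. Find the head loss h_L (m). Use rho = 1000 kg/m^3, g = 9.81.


Total head at each section: H = z + p/(rho*g) + V^2/(2g).
H1 = -14.0 + 421*1000/(1000*9.81) + 1.06^2/(2*9.81)
   = -14.0 + 42.915 + 0.0573
   = 28.973 m.
H2 = 8.9 + 137*1000/(1000*9.81) + 3.48^2/(2*9.81)
   = 8.9 + 13.965 + 0.6172
   = 23.483 m.
h_L = H1 - H2 = 28.973 - 23.483 = 5.49 m.

5.49


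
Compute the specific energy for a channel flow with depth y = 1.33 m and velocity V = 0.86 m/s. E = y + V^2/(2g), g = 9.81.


Specific energy E = y + V^2/(2g).
Velocity head = V^2/(2g) = 0.86^2 / (2*9.81) = 0.7396 / 19.62 = 0.0377 m.
E = 1.33 + 0.0377 = 1.3677 m.

1.3677


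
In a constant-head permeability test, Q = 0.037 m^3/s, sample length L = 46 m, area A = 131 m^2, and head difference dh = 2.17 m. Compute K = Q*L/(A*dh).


From K = Q*L / (A*dh):
Numerator: Q*L = 0.037 * 46 = 1.702.
Denominator: A*dh = 131 * 2.17 = 284.27.
K = 1.702 / 284.27 = 0.005987 m/s.

0.005987


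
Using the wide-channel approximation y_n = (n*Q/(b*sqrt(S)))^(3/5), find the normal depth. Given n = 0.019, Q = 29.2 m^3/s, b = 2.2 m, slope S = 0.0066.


We use the wide-channel approximation y_n = (n*Q/(b*sqrt(S)))^(3/5).
sqrt(S) = sqrt(0.0066) = 0.08124.
Numerator: n*Q = 0.019 * 29.2 = 0.5548.
Denominator: b*sqrt(S) = 2.2 * 0.08124 = 0.178728.
arg = 3.1041.
y_n = 3.1041^(3/5) = 1.9732 m.

1.9732


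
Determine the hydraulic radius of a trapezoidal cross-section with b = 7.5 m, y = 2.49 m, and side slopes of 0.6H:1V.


For a trapezoidal section with side slope z:
A = (b + z*y)*y = (7.5 + 0.6*2.49)*2.49 = 22.395 m^2.
P = b + 2*y*sqrt(1 + z^2) = 7.5 + 2*2.49*sqrt(1 + 0.6^2) = 13.308 m.
R = A/P = 22.395 / 13.308 = 1.6829 m.

1.6829


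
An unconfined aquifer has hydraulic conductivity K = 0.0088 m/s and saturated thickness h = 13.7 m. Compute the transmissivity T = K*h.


Transmissivity is defined as T = K * h.
T = 0.0088 * 13.7
  = 0.1206 m^2/s.

0.1206


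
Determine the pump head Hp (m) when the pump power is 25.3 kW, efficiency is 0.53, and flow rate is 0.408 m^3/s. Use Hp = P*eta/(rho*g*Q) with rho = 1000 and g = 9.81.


Pump head formula: Hp = P * eta / (rho * g * Q).
Numerator: P * eta = 25.3 * 1000 * 0.53 = 13409.0 W.
Denominator: rho * g * Q = 1000 * 9.81 * 0.408 = 4002.48.
Hp = 13409.0 / 4002.48 = 3.35 m.

3.35


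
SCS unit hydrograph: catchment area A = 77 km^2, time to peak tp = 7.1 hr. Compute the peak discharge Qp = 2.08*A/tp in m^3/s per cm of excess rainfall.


SCS formula: Qp = 2.08 * A / tp.
Qp = 2.08 * 77 / 7.1
   = 160.16 / 7.1
   = 22.56 m^3/s per cm.

22.56


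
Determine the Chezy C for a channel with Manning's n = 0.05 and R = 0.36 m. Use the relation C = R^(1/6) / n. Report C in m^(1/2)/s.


The Chezy coefficient relates to Manning's n through C = R^(1/6) / n.
R^(1/6) = 0.36^(1/6) = 0.843433.
C = 0.843433 / 0.05 = 16.87 m^(1/2)/s.

16.87


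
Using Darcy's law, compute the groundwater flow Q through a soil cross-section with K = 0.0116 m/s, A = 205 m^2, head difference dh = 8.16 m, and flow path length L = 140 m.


Darcy's law: Q = K * A * i, where i = dh/L.
Hydraulic gradient i = 8.16 / 140 = 0.058286.
Q = 0.0116 * 205 * 0.058286
  = 0.1386 m^3/s.

0.1386


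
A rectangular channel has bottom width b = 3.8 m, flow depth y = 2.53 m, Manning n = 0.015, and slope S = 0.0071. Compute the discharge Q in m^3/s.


For a rectangular channel, the cross-sectional area A = b * y = 3.8 * 2.53 = 9.61 m^2.
The wetted perimeter P = b + 2y = 3.8 + 2*2.53 = 8.86 m.
Hydraulic radius R = A/P = 9.61/8.86 = 1.0851 m.
Velocity V = (1/n)*R^(2/3)*S^(1/2) = (1/0.015)*1.0851^(2/3)*0.0071^(1/2) = 5.9318 m/s.
Discharge Q = A * V = 9.61 * 5.9318 = 57.028 m^3/s.

57.028


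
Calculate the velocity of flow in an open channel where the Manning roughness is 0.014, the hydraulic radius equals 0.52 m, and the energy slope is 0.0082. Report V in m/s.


Manning's equation gives V = (1/n) * R^(2/3) * S^(1/2).
First, compute R^(2/3) = 0.52^(2/3) = 0.6466.
Next, S^(1/2) = 0.0082^(1/2) = 0.090554.
Then 1/n = 1/0.014 = 71.43.
V = 71.43 * 0.6466 * 0.090554 = 4.1826 m/s.

4.1826


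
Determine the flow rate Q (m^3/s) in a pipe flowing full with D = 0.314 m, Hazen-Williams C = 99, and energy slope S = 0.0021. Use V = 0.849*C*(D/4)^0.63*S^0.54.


For a full circular pipe, R = D/4 = 0.314/4 = 0.0785 m.
V = 0.849 * 99 * 0.0785^0.63 * 0.0021^0.54
  = 0.849 * 99 * 0.201265 * 0.03581
  = 0.6058 m/s.
Pipe area A = pi*D^2/4 = pi*0.314^2/4 = 0.0774 m^2.
Q = A * V = 0.0774 * 0.6058 = 0.0469 m^3/s.

0.0469


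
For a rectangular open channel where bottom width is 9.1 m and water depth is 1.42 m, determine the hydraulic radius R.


For a rectangular section:
Flow area A = b * y = 9.1 * 1.42 = 12.92 m^2.
Wetted perimeter P = b + 2y = 9.1 + 2*1.42 = 11.94 m.
Hydraulic radius R = A/P = 12.92 / 11.94 = 1.0822 m.

1.0822


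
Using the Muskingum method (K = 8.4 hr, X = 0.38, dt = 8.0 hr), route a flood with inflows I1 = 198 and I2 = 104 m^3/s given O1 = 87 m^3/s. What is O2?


Muskingum coefficients:
denom = 2*K*(1-X) + dt = 2*8.4*(1-0.38) + 8.0 = 18.416.
C0 = (dt - 2*K*X)/denom = (8.0 - 2*8.4*0.38)/18.416 = 0.0877.
C1 = (dt + 2*K*X)/denom = (8.0 + 2*8.4*0.38)/18.416 = 0.7811.
C2 = (2*K*(1-X) - dt)/denom = 0.1312.
O2 = C0*I2 + C1*I1 + C2*O1
   = 0.0877*104 + 0.7811*198 + 0.1312*87
   = 175.19 m^3/s.

175.19


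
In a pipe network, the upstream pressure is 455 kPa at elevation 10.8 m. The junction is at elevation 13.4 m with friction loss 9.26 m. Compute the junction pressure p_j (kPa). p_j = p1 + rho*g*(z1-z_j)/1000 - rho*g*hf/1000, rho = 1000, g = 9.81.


Junction pressure: p_j = p1 + rho*g*(z1 - z_j)/1000 - rho*g*hf/1000.
Elevation term = 1000*9.81*(10.8 - 13.4)/1000 = -25.506 kPa.
Friction term = 1000*9.81*9.26/1000 = 90.841 kPa.
p_j = 455 + -25.506 - 90.841 = 338.65 kPa.

338.65


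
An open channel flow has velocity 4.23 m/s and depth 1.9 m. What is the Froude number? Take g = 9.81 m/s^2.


The Froude number is defined as Fr = V / sqrt(g*y).
g*y = 9.81 * 1.9 = 18.639.
sqrt(g*y) = sqrt(18.639) = 4.3173.
Fr = 4.23 / 4.3173 = 0.9798.

0.9798


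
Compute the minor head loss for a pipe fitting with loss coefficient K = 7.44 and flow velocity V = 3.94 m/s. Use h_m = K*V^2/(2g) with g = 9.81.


Minor loss formula: h_m = K * V^2/(2g).
V^2 = 3.94^2 = 15.5236.
V^2/(2g) = 15.5236 / 19.62 = 0.7912 m.
h_m = 7.44 * 0.7912 = 5.8866 m.

5.8866


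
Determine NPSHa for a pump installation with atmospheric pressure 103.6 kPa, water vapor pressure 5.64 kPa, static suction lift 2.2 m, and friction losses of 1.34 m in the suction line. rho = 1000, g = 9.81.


NPSHa = p_atm/(rho*g) - z_s - hf_s - p_vap/(rho*g).
p_atm/(rho*g) = 103.6*1000 / (1000*9.81) = 10.561 m.
p_vap/(rho*g) = 5.64*1000 / (1000*9.81) = 0.575 m.
NPSHa = 10.561 - 2.2 - 1.34 - 0.575
      = 6.45 m.

6.45


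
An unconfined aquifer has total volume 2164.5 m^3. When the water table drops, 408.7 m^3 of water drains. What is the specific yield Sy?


Specific yield Sy = Volume drained / Total volume.
Sy = 408.7 / 2164.5
   = 0.1888.

0.1888


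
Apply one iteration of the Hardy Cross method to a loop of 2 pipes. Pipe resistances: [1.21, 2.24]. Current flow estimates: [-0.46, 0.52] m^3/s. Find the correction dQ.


Numerator terms (r*Q*|Q|): 1.21*-0.46*|-0.46| = -0.256; 2.24*0.52*|0.52| = 0.6057.
Sum of numerator = 0.3497.
Denominator terms (r*|Q|): 1.21*|-0.46| = 0.5566; 2.24*|0.52| = 1.1648.
2 * sum of denominator = 2 * 1.7214 = 3.4428.
dQ = -0.3497 / 3.4428 = -0.1016 m^3/s.

-0.1016


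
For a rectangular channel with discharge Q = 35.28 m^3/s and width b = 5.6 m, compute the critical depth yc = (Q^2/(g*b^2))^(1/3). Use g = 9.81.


Using yc = (Q^2 / (g * b^2))^(1/3):
Q^2 = 35.28^2 = 1244.68.
g * b^2 = 9.81 * 5.6^2 = 9.81 * 31.36 = 307.64.
Q^2 / (g*b^2) = 1244.68 / 307.64 = 4.0459.
yc = 4.0459^(1/3) = 1.5934 m.

1.5934


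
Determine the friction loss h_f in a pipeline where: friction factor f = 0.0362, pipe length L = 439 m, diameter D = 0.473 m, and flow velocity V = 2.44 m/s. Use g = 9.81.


Darcy-Weisbach equation: h_f = f * (L/D) * V^2/(2g).
f * L/D = 0.0362 * 439/0.473 = 33.5979.
V^2/(2g) = 2.44^2 / (2*9.81) = 5.9536 / 19.62 = 0.3034 m.
h_f = 33.5979 * 0.3034 = 10.195 m.

10.195


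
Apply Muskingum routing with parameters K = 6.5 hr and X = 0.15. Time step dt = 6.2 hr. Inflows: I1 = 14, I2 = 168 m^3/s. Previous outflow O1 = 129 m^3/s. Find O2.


Muskingum coefficients:
denom = 2*K*(1-X) + dt = 2*6.5*(1-0.15) + 6.2 = 17.25.
C0 = (dt - 2*K*X)/denom = (6.2 - 2*6.5*0.15)/17.25 = 0.2464.
C1 = (dt + 2*K*X)/denom = (6.2 + 2*6.5*0.15)/17.25 = 0.4725.
C2 = (2*K*(1-X) - dt)/denom = 0.2812.
O2 = C0*I2 + C1*I1 + C2*O1
   = 0.2464*168 + 0.4725*14 + 0.2812*129
   = 84.28 m^3/s.

84.28


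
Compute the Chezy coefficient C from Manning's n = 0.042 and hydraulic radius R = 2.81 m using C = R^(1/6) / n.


The Chezy coefficient relates to Manning's n through C = R^(1/6) / n.
R^(1/6) = 2.81^(1/6) = 1.187912.
C = 1.187912 / 0.042 = 28.28 m^(1/2)/s.

28.28


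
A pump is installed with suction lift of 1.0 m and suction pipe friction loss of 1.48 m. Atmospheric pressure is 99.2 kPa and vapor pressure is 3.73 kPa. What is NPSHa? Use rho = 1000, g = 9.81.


NPSHa = p_atm/(rho*g) - z_s - hf_s - p_vap/(rho*g).
p_atm/(rho*g) = 99.2*1000 / (1000*9.81) = 10.112 m.
p_vap/(rho*g) = 3.73*1000 / (1000*9.81) = 0.38 m.
NPSHa = 10.112 - 1.0 - 1.48 - 0.38
      = 7.25 m.

7.25


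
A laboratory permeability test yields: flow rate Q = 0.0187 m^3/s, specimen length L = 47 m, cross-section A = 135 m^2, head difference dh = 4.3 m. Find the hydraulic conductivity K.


From K = Q*L / (A*dh):
Numerator: Q*L = 0.0187 * 47 = 0.8789.
Denominator: A*dh = 135 * 4.3 = 580.5.
K = 0.8789 / 580.5 = 0.001514 m/s.

0.001514


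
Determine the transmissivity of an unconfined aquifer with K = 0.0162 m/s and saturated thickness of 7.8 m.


Transmissivity is defined as T = K * h.
T = 0.0162 * 7.8
  = 0.1264 m^2/s.

0.1264


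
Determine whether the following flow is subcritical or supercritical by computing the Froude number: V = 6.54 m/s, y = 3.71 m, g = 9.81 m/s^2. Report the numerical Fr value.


The Froude number is defined as Fr = V / sqrt(g*y).
g*y = 9.81 * 3.71 = 36.3951.
sqrt(g*y) = sqrt(36.3951) = 6.0328.
Fr = 6.54 / 6.0328 = 1.0841.
Since Fr > 1, the flow is supercritical.

1.0841


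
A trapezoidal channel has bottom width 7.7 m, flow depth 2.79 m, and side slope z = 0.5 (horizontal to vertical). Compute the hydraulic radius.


For a trapezoidal section with side slope z:
A = (b + z*y)*y = (7.7 + 0.5*2.79)*2.79 = 25.375 m^2.
P = b + 2*y*sqrt(1 + z^2) = 7.7 + 2*2.79*sqrt(1 + 0.5^2) = 13.939 m.
R = A/P = 25.375 / 13.939 = 1.8205 m.

1.8205


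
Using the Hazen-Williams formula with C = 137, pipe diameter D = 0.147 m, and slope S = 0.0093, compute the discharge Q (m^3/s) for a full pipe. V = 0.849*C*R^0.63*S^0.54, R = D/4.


For a full circular pipe, R = D/4 = 0.147/4 = 0.0367 m.
V = 0.849 * 137 * 0.0367^0.63 * 0.0093^0.54
  = 0.849 * 137 * 0.124771 * 0.07998
  = 1.1607 m/s.
Pipe area A = pi*D^2/4 = pi*0.147^2/4 = 0.017 m^2.
Q = A * V = 0.017 * 1.1607 = 0.0197 m^3/s.

0.0197


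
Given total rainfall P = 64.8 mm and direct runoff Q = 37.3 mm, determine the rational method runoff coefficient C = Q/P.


The runoff coefficient C = runoff depth / rainfall depth.
C = 37.3 / 64.8
  = 0.5756.

0.5756


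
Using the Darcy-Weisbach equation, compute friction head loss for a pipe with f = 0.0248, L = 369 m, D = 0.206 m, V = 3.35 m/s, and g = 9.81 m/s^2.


Darcy-Weisbach equation: h_f = f * (L/D) * V^2/(2g).
f * L/D = 0.0248 * 369/0.206 = 44.4233.
V^2/(2g) = 3.35^2 / (2*9.81) = 11.2225 / 19.62 = 0.572 m.
h_f = 44.4233 * 0.572 = 25.41 m.

25.41


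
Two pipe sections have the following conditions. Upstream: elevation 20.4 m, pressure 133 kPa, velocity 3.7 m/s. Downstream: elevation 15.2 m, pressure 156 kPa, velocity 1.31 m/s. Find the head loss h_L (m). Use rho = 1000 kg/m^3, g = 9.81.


Total head at each section: H = z + p/(rho*g) + V^2/(2g).
H1 = 20.4 + 133*1000/(1000*9.81) + 3.7^2/(2*9.81)
   = 20.4 + 13.558 + 0.6978
   = 34.655 m.
H2 = 15.2 + 156*1000/(1000*9.81) + 1.31^2/(2*9.81)
   = 15.2 + 15.902 + 0.0875
   = 31.19 m.
h_L = H1 - H2 = 34.655 - 31.19 = 3.466 m.

3.466


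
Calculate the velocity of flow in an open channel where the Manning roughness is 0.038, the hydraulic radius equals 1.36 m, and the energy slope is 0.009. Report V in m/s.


Manning's equation gives V = (1/n) * R^(2/3) * S^(1/2).
First, compute R^(2/3) = 1.36^(2/3) = 1.2275.
Next, S^(1/2) = 0.009^(1/2) = 0.094868.
Then 1/n = 1/0.038 = 26.32.
V = 26.32 * 1.2275 * 0.094868 = 3.0645 m/s.

3.0645


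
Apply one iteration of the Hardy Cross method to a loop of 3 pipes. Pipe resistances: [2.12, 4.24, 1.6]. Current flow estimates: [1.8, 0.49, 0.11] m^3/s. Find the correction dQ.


Numerator terms (r*Q*|Q|): 2.12*1.8*|1.8| = 6.8688; 4.24*0.49*|0.49| = 1.018; 1.6*0.11*|0.11| = 0.0194.
Sum of numerator = 7.9062.
Denominator terms (r*|Q|): 2.12*|1.8| = 3.816; 4.24*|0.49| = 2.0776; 1.6*|0.11| = 0.176.
2 * sum of denominator = 2 * 6.0696 = 12.1392.
dQ = -7.9062 / 12.1392 = -0.6513 m^3/s.

-0.6513


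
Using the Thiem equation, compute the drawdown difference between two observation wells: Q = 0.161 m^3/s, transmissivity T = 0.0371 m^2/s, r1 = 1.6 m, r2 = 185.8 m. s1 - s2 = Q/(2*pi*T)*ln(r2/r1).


Thiem equation: s1 - s2 = Q/(2*pi*T) * ln(r2/r1).
ln(r2/r1) = ln(185.8/1.6) = 4.7547.
Q/(2*pi*T) = 0.161 / (2*pi*0.0371) = 0.161 / 0.2331 = 0.6907.
s1 - s2 = 0.6907 * 4.7547 = 3.2839 m.

3.2839


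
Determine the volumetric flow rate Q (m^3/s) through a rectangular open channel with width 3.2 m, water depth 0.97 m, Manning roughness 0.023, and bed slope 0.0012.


For a rectangular channel, the cross-sectional area A = b * y = 3.2 * 0.97 = 3.1 m^2.
The wetted perimeter P = b + 2y = 3.2 + 2*0.97 = 5.14 m.
Hydraulic radius R = A/P = 3.1/5.14 = 0.6039 m.
Velocity V = (1/n)*R^(2/3)*S^(1/2) = (1/0.023)*0.6039^(2/3)*0.0012^(1/2) = 1.0761 m/s.
Discharge Q = A * V = 3.1 * 1.0761 = 3.34 m^3/s.

3.34


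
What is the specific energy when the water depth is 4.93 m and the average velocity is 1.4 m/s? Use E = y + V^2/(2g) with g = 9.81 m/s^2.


Specific energy E = y + V^2/(2g).
Velocity head = V^2/(2g) = 1.4^2 / (2*9.81) = 1.96 / 19.62 = 0.0999 m.
E = 4.93 + 0.0999 = 5.0299 m.

5.0299


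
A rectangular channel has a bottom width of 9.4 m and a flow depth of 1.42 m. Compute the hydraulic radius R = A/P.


For a rectangular section:
Flow area A = b * y = 9.4 * 1.42 = 13.35 m^2.
Wetted perimeter P = b + 2y = 9.4 + 2*1.42 = 12.24 m.
Hydraulic radius R = A/P = 13.35 / 12.24 = 1.0905 m.

1.0905


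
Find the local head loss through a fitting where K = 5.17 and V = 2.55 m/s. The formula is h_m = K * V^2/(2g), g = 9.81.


Minor loss formula: h_m = K * V^2/(2g).
V^2 = 2.55^2 = 6.5025.
V^2/(2g) = 6.5025 / 19.62 = 0.3314 m.
h_m = 5.17 * 0.3314 = 1.7135 m.

1.7135


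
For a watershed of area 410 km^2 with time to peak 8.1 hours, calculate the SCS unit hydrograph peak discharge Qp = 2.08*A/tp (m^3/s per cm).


SCS formula: Qp = 2.08 * A / tp.
Qp = 2.08 * 410 / 8.1
   = 852.8 / 8.1
   = 105.28 m^3/s per cm.

105.28


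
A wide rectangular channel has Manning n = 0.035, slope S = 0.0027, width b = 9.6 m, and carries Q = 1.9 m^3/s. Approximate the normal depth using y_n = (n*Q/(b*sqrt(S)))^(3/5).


We use the wide-channel approximation y_n = (n*Q/(b*sqrt(S)))^(3/5).
sqrt(S) = sqrt(0.0027) = 0.051962.
Numerator: n*Q = 0.035 * 1.9 = 0.0665.
Denominator: b*sqrt(S) = 9.6 * 0.051962 = 0.498835.
arg = 0.1333.
y_n = 0.1333^(3/5) = 0.2985 m.

0.2985


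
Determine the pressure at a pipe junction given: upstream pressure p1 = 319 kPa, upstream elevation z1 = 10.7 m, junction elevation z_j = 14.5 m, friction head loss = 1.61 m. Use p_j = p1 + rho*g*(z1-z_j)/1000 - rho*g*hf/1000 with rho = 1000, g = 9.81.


Junction pressure: p_j = p1 + rho*g*(z1 - z_j)/1000 - rho*g*hf/1000.
Elevation term = 1000*9.81*(10.7 - 14.5)/1000 = -37.278 kPa.
Friction term = 1000*9.81*1.61/1000 = 15.794 kPa.
p_j = 319 + -37.278 - 15.794 = 265.93 kPa.

265.93


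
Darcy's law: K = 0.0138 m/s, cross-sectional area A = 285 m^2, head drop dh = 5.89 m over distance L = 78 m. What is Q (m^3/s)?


Darcy's law: Q = K * A * i, where i = dh/L.
Hydraulic gradient i = 5.89 / 78 = 0.075513.
Q = 0.0138 * 285 * 0.075513
  = 0.297 m^3/s.

0.297


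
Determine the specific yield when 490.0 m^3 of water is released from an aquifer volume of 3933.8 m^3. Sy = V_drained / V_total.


Specific yield Sy = Volume drained / Total volume.
Sy = 490.0 / 3933.8
   = 0.1246.

0.1246


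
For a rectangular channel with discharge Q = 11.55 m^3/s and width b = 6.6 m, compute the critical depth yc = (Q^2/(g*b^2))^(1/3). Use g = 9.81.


Using yc = (Q^2 / (g * b^2))^(1/3):
Q^2 = 11.55^2 = 133.4.
g * b^2 = 9.81 * 6.6^2 = 9.81 * 43.56 = 427.32.
Q^2 / (g*b^2) = 133.4 / 427.32 = 0.3122.
yc = 0.3122^(1/3) = 0.6784 m.

0.6784


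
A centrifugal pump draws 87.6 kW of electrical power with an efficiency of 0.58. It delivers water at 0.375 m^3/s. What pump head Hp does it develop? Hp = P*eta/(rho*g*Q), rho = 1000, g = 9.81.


Pump head formula: Hp = P * eta / (rho * g * Q).
Numerator: P * eta = 87.6 * 1000 * 0.58 = 50808.0 W.
Denominator: rho * g * Q = 1000 * 9.81 * 0.375 = 3678.75.
Hp = 50808.0 / 3678.75 = 13.81 m.

13.81


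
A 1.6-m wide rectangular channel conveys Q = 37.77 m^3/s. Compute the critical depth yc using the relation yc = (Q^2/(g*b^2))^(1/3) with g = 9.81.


Using yc = (Q^2 / (g * b^2))^(1/3):
Q^2 = 37.77^2 = 1426.57.
g * b^2 = 9.81 * 1.6^2 = 9.81 * 2.56 = 25.11.
Q^2 / (g*b^2) = 1426.57 / 25.11 = 56.8128.
yc = 56.8128^(1/3) = 3.8441 m.

3.8441


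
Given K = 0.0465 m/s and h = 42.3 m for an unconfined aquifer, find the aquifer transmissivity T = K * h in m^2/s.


Transmissivity is defined as T = K * h.
T = 0.0465 * 42.3
  = 1.9669 m^2/s.

1.9669


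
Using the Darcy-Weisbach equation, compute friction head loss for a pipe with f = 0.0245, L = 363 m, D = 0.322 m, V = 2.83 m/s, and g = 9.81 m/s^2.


Darcy-Weisbach equation: h_f = f * (L/D) * V^2/(2g).
f * L/D = 0.0245 * 363/0.322 = 27.6196.
V^2/(2g) = 2.83^2 / (2*9.81) = 8.0089 / 19.62 = 0.4082 m.
h_f = 27.6196 * 0.4082 = 11.274 m.

11.274


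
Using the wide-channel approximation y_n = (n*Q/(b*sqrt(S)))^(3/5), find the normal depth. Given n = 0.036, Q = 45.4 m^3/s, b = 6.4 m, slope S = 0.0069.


We use the wide-channel approximation y_n = (n*Q/(b*sqrt(S)))^(3/5).
sqrt(S) = sqrt(0.0069) = 0.083066.
Numerator: n*Q = 0.036 * 45.4 = 1.6344.
Denominator: b*sqrt(S) = 6.4 * 0.083066 = 0.531622.
arg = 3.0744.
y_n = 3.0744^(3/5) = 1.9618 m.

1.9618


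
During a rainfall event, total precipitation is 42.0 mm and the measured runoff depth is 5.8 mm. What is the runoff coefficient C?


The runoff coefficient C = runoff depth / rainfall depth.
C = 5.8 / 42.0
  = 0.1381.

0.1381


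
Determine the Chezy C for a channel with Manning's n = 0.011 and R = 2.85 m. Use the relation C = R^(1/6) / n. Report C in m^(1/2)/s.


The Chezy coefficient relates to Manning's n through C = R^(1/6) / n.
R^(1/6) = 2.85^(1/6) = 1.190714.
C = 1.190714 / 0.011 = 108.25 m^(1/2)/s.

108.25


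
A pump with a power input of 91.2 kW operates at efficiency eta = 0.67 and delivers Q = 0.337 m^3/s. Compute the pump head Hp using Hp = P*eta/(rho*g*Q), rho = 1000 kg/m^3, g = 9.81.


Pump head formula: Hp = P * eta / (rho * g * Q).
Numerator: P * eta = 91.2 * 1000 * 0.67 = 61104.0 W.
Denominator: rho * g * Q = 1000 * 9.81 * 0.337 = 3305.97.
Hp = 61104.0 / 3305.97 = 18.48 m.

18.48


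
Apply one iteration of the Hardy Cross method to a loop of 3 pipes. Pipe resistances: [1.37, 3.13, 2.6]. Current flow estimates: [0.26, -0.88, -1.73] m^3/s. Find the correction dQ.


Numerator terms (r*Q*|Q|): 1.37*0.26*|0.26| = 0.0926; 3.13*-0.88*|-0.88| = -2.4239; 2.6*-1.73*|-1.73| = -7.7815.
Sum of numerator = -10.1128.
Denominator terms (r*|Q|): 1.37*|0.26| = 0.3562; 3.13*|-0.88| = 2.7544; 2.6*|-1.73| = 4.498.
2 * sum of denominator = 2 * 7.6086 = 15.2172.
dQ = --10.1128 / 15.2172 = 0.6646 m^3/s.

0.6646


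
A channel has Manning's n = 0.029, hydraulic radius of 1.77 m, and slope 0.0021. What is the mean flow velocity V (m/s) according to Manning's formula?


Manning's equation gives V = (1/n) * R^(2/3) * S^(1/2).
First, compute R^(2/3) = 1.77^(2/3) = 1.4632.
Next, S^(1/2) = 0.0021^(1/2) = 0.045826.
Then 1/n = 1/0.029 = 34.48.
V = 34.48 * 1.4632 * 0.045826 = 2.3122 m/s.

2.3122


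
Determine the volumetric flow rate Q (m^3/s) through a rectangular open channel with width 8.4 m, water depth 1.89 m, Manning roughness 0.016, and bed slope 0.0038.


For a rectangular channel, the cross-sectional area A = b * y = 8.4 * 1.89 = 15.88 m^2.
The wetted perimeter P = b + 2y = 8.4 + 2*1.89 = 12.18 m.
Hydraulic radius R = A/P = 15.88/12.18 = 1.3034 m.
Velocity V = (1/n)*R^(2/3)*S^(1/2) = (1/0.016)*1.3034^(2/3)*0.0038^(1/2) = 4.5973 m/s.
Discharge Q = A * V = 15.88 * 4.5973 = 72.986 m^3/s.

72.986


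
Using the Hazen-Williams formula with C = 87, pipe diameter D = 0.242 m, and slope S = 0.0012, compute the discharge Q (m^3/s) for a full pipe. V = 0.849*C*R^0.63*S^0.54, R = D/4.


For a full circular pipe, R = D/4 = 0.242/4 = 0.0605 m.
V = 0.849 * 87 * 0.0605^0.63 * 0.0012^0.54
  = 0.849 * 87 * 0.170807 * 0.02647
  = 0.334 m/s.
Pipe area A = pi*D^2/4 = pi*0.242^2/4 = 0.046 m^2.
Q = A * V = 0.046 * 0.334 = 0.0154 m^3/s.

0.0154


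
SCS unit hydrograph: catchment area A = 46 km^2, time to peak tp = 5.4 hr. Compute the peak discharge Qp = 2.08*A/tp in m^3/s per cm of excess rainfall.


SCS formula: Qp = 2.08 * A / tp.
Qp = 2.08 * 46 / 5.4
   = 95.68 / 5.4
   = 17.72 m^3/s per cm.

17.72


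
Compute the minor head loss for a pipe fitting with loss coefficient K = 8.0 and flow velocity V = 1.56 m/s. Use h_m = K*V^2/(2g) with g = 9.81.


Minor loss formula: h_m = K * V^2/(2g).
V^2 = 1.56^2 = 2.4336.
V^2/(2g) = 2.4336 / 19.62 = 0.124 m.
h_m = 8.0 * 0.124 = 0.9923 m.

0.9923


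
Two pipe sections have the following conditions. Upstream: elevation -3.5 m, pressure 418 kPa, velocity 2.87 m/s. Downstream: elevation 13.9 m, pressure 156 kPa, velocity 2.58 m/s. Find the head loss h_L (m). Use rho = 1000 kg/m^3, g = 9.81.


Total head at each section: H = z + p/(rho*g) + V^2/(2g).
H1 = -3.5 + 418*1000/(1000*9.81) + 2.87^2/(2*9.81)
   = -3.5 + 42.61 + 0.4198
   = 39.529 m.
H2 = 13.9 + 156*1000/(1000*9.81) + 2.58^2/(2*9.81)
   = 13.9 + 15.902 + 0.3393
   = 30.141 m.
h_L = H1 - H2 = 39.529 - 30.141 = 9.388 m.

9.388


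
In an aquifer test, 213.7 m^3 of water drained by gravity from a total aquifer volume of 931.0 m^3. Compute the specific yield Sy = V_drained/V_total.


Specific yield Sy = Volume drained / Total volume.
Sy = 213.7 / 931.0
   = 0.2295.

0.2295


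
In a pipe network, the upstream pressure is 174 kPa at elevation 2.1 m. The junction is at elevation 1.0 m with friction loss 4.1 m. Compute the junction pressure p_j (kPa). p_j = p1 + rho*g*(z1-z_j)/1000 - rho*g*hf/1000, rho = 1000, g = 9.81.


Junction pressure: p_j = p1 + rho*g*(z1 - z_j)/1000 - rho*g*hf/1000.
Elevation term = 1000*9.81*(2.1 - 1.0)/1000 = 10.791 kPa.
Friction term = 1000*9.81*4.1/1000 = 40.221 kPa.
p_j = 174 + 10.791 - 40.221 = 144.57 kPa.

144.57


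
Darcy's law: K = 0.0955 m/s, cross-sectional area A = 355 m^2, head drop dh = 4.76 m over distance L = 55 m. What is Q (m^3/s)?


Darcy's law: Q = K * A * i, where i = dh/L.
Hydraulic gradient i = 4.76 / 55 = 0.086545.
Q = 0.0955 * 355 * 0.086545
  = 2.9341 m^3/s.

2.9341


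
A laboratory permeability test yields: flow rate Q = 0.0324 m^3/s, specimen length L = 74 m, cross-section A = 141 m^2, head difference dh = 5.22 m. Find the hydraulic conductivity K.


From K = Q*L / (A*dh):
Numerator: Q*L = 0.0324 * 74 = 2.3976.
Denominator: A*dh = 141 * 5.22 = 736.02.
K = 2.3976 / 736.02 = 0.003258 m/s.

0.003258


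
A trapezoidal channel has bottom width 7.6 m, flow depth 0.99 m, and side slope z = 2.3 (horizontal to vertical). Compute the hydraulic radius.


For a trapezoidal section with side slope z:
A = (b + z*y)*y = (7.6 + 2.3*0.99)*0.99 = 9.778 m^2.
P = b + 2*y*sqrt(1 + z^2) = 7.6 + 2*0.99*sqrt(1 + 2.3^2) = 12.566 m.
R = A/P = 9.778 / 12.566 = 0.7782 m.

0.7782


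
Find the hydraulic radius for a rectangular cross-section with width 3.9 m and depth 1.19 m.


For a rectangular section:
Flow area A = b * y = 3.9 * 1.19 = 4.64 m^2.
Wetted perimeter P = b + 2y = 3.9 + 2*1.19 = 6.28 m.
Hydraulic radius R = A/P = 4.64 / 6.28 = 0.739 m.

0.739


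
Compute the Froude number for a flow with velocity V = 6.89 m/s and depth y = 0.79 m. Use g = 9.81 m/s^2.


The Froude number is defined as Fr = V / sqrt(g*y).
g*y = 9.81 * 0.79 = 7.7499.
sqrt(g*y) = sqrt(7.7499) = 2.7839.
Fr = 6.89 / 2.7839 = 2.475.

2.475


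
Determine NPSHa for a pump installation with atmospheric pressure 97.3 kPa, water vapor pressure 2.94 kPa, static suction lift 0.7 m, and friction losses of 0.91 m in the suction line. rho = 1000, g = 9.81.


NPSHa = p_atm/(rho*g) - z_s - hf_s - p_vap/(rho*g).
p_atm/(rho*g) = 97.3*1000 / (1000*9.81) = 9.918 m.
p_vap/(rho*g) = 2.94*1000 / (1000*9.81) = 0.3 m.
NPSHa = 9.918 - 0.7 - 0.91 - 0.3
      = 8.01 m.

8.01


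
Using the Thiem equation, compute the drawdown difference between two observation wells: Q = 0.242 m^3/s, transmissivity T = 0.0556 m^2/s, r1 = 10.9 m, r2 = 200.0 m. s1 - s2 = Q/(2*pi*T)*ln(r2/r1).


Thiem equation: s1 - s2 = Q/(2*pi*T) * ln(r2/r1).
ln(r2/r1) = ln(200.0/10.9) = 2.9096.
Q/(2*pi*T) = 0.242 / (2*pi*0.0556) = 0.242 / 0.3493 = 0.6927.
s1 - s2 = 0.6927 * 2.9096 = 2.0155 m.

2.0155


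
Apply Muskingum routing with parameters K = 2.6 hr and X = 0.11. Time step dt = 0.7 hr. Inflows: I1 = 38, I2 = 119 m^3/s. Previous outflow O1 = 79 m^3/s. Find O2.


Muskingum coefficients:
denom = 2*K*(1-X) + dt = 2*2.6*(1-0.11) + 0.7 = 5.328.
C0 = (dt - 2*K*X)/denom = (0.7 - 2*2.6*0.11)/5.328 = 0.024.
C1 = (dt + 2*K*X)/denom = (0.7 + 2*2.6*0.11)/5.328 = 0.2387.
C2 = (2*K*(1-X) - dt)/denom = 0.7372.
O2 = C0*I2 + C1*I1 + C2*O1
   = 0.024*119 + 0.2387*38 + 0.7372*79
   = 70.17 m^3/s.

70.17


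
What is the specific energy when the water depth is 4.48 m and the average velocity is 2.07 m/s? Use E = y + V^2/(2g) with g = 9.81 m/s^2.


Specific energy E = y + V^2/(2g).
Velocity head = V^2/(2g) = 2.07^2 / (2*9.81) = 4.2849 / 19.62 = 0.2184 m.
E = 4.48 + 0.2184 = 4.6984 m.

4.6984


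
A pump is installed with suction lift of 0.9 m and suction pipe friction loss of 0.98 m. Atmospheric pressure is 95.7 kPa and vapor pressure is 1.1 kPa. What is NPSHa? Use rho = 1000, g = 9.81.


NPSHa = p_atm/(rho*g) - z_s - hf_s - p_vap/(rho*g).
p_atm/(rho*g) = 95.7*1000 / (1000*9.81) = 9.755 m.
p_vap/(rho*g) = 1.1*1000 / (1000*9.81) = 0.112 m.
NPSHa = 9.755 - 0.9 - 0.98 - 0.112
      = 7.76 m.

7.76


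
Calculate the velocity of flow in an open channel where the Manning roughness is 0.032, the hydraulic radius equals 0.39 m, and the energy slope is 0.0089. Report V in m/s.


Manning's equation gives V = (1/n) * R^(2/3) * S^(1/2).
First, compute R^(2/3) = 0.39^(2/3) = 0.5338.
Next, S^(1/2) = 0.0089^(1/2) = 0.09434.
Then 1/n = 1/0.032 = 31.25.
V = 31.25 * 0.5338 * 0.09434 = 1.5737 m/s.

1.5737


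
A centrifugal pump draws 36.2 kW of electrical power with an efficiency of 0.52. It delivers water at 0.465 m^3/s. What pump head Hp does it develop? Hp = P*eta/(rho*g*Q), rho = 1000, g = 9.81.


Pump head formula: Hp = P * eta / (rho * g * Q).
Numerator: P * eta = 36.2 * 1000 * 0.52 = 18824.0 W.
Denominator: rho * g * Q = 1000 * 9.81 * 0.465 = 4561.65.
Hp = 18824.0 / 4561.65 = 4.13 m.

4.13


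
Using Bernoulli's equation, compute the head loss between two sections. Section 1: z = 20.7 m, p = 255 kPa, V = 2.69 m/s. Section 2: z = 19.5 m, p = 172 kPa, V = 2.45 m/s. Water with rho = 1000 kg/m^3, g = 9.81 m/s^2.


Total head at each section: H = z + p/(rho*g) + V^2/(2g).
H1 = 20.7 + 255*1000/(1000*9.81) + 2.69^2/(2*9.81)
   = 20.7 + 25.994 + 0.3688
   = 47.063 m.
H2 = 19.5 + 172*1000/(1000*9.81) + 2.45^2/(2*9.81)
   = 19.5 + 17.533 + 0.3059
   = 37.339 m.
h_L = H1 - H2 = 47.063 - 37.339 = 9.724 m.

9.724


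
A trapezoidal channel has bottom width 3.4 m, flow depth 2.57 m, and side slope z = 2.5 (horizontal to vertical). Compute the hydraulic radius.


For a trapezoidal section with side slope z:
A = (b + z*y)*y = (3.4 + 2.5*2.57)*2.57 = 25.25 m^2.
P = b + 2*y*sqrt(1 + z^2) = 3.4 + 2*2.57*sqrt(1 + 2.5^2) = 17.24 m.
R = A/P = 25.25 / 17.24 = 1.4646 m.

1.4646


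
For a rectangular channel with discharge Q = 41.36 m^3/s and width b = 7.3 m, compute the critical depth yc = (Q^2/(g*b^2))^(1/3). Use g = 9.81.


Using yc = (Q^2 / (g * b^2))^(1/3):
Q^2 = 41.36^2 = 1710.65.
g * b^2 = 9.81 * 7.3^2 = 9.81 * 53.29 = 522.77.
Q^2 / (g*b^2) = 1710.65 / 522.77 = 3.2723.
yc = 3.2723^(1/3) = 1.4846 m.

1.4846


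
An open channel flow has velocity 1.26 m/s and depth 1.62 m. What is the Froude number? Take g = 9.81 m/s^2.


The Froude number is defined as Fr = V / sqrt(g*y).
g*y = 9.81 * 1.62 = 15.8922.
sqrt(g*y) = sqrt(15.8922) = 3.9865.
Fr = 1.26 / 3.9865 = 0.3161.

0.3161


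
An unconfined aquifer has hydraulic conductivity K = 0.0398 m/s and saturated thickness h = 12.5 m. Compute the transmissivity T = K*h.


Transmissivity is defined as T = K * h.
T = 0.0398 * 12.5
  = 0.4975 m^2/s.

0.4975


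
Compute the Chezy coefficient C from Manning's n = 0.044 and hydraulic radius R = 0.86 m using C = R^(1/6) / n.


The Chezy coefficient relates to Manning's n through C = R^(1/6) / n.
R^(1/6) = 0.86^(1/6) = 0.975176.
C = 0.975176 / 0.044 = 22.16 m^(1/2)/s.

22.16


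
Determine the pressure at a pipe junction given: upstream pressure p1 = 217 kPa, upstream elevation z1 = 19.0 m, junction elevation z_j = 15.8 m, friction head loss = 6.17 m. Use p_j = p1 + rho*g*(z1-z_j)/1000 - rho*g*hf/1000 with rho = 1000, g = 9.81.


Junction pressure: p_j = p1 + rho*g*(z1 - z_j)/1000 - rho*g*hf/1000.
Elevation term = 1000*9.81*(19.0 - 15.8)/1000 = 31.392 kPa.
Friction term = 1000*9.81*6.17/1000 = 60.528 kPa.
p_j = 217 + 31.392 - 60.528 = 187.86 kPa.

187.86


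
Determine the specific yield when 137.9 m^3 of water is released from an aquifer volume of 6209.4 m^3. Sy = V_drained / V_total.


Specific yield Sy = Volume drained / Total volume.
Sy = 137.9 / 6209.4
   = 0.0222.

0.0222


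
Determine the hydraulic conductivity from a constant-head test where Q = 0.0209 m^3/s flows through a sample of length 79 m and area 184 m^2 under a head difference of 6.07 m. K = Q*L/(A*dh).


From K = Q*L / (A*dh):
Numerator: Q*L = 0.0209 * 79 = 1.6511.
Denominator: A*dh = 184 * 6.07 = 1116.88.
K = 1.6511 / 1116.88 = 0.001478 m/s.

0.001478


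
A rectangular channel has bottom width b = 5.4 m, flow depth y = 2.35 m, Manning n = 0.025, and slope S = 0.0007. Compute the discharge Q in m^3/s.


For a rectangular channel, the cross-sectional area A = b * y = 5.4 * 2.35 = 12.69 m^2.
The wetted perimeter P = b + 2y = 5.4 + 2*2.35 = 10.1 m.
Hydraulic radius R = A/P = 12.69/10.1 = 1.2564 m.
Velocity V = (1/n)*R^(2/3)*S^(1/2) = (1/0.025)*1.2564^(2/3)*0.0007^(1/2) = 1.2323 m/s.
Discharge Q = A * V = 12.69 * 1.2323 = 15.637 m^3/s.

15.637


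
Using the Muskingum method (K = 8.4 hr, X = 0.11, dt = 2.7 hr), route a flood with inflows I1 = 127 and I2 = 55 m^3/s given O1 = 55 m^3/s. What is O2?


Muskingum coefficients:
denom = 2*K*(1-X) + dt = 2*8.4*(1-0.11) + 2.7 = 17.652.
C0 = (dt - 2*K*X)/denom = (2.7 - 2*8.4*0.11)/17.652 = 0.0483.
C1 = (dt + 2*K*X)/denom = (2.7 + 2*8.4*0.11)/17.652 = 0.2576.
C2 = (2*K*(1-X) - dt)/denom = 0.6941.
O2 = C0*I2 + C1*I1 + C2*O1
   = 0.0483*55 + 0.2576*127 + 0.6941*55
   = 73.55 m^3/s.

73.55


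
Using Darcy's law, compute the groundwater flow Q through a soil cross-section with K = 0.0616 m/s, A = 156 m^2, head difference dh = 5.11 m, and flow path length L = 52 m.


Darcy's law: Q = K * A * i, where i = dh/L.
Hydraulic gradient i = 5.11 / 52 = 0.098269.
Q = 0.0616 * 156 * 0.098269
  = 0.9443 m^3/s.

0.9443


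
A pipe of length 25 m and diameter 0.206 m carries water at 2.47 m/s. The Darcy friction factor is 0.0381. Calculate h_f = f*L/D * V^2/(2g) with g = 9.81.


Darcy-Weisbach equation: h_f = f * (L/D) * V^2/(2g).
f * L/D = 0.0381 * 25/0.206 = 4.6238.
V^2/(2g) = 2.47^2 / (2*9.81) = 6.1009 / 19.62 = 0.311 m.
h_f = 4.6238 * 0.311 = 1.438 m.

1.438


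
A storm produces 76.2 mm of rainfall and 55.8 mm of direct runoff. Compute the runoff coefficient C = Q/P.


The runoff coefficient C = runoff depth / rainfall depth.
C = 55.8 / 76.2
  = 0.7323.

0.7323


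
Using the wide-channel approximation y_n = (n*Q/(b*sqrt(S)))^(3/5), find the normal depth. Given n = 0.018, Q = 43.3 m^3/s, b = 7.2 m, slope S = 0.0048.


We use the wide-channel approximation y_n = (n*Q/(b*sqrt(S)))^(3/5).
sqrt(S) = sqrt(0.0048) = 0.069282.
Numerator: n*Q = 0.018 * 43.3 = 0.7794.
Denominator: b*sqrt(S) = 7.2 * 0.069282 = 0.49883.
arg = 1.5625.
y_n = 1.5625^(3/5) = 1.307 m.

1.307


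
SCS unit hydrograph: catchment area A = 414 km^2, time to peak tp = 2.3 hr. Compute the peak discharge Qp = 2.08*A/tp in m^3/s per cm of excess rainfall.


SCS formula: Qp = 2.08 * A / tp.
Qp = 2.08 * 414 / 2.3
   = 861.12 / 2.3
   = 374.4 m^3/s per cm.

374.4


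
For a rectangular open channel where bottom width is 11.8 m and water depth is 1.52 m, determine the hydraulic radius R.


For a rectangular section:
Flow area A = b * y = 11.8 * 1.52 = 17.94 m^2.
Wetted perimeter P = b + 2y = 11.8 + 2*1.52 = 14.84 m.
Hydraulic radius R = A/P = 17.94 / 14.84 = 1.2086 m.

1.2086


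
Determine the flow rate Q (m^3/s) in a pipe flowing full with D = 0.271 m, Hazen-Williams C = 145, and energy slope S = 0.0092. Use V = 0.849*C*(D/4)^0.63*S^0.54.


For a full circular pipe, R = D/4 = 0.271/4 = 0.0678 m.
V = 0.849 * 145 * 0.0678^0.63 * 0.0092^0.54
  = 0.849 * 145 * 0.183431 * 0.079514
  = 1.7955 m/s.
Pipe area A = pi*D^2/4 = pi*0.271^2/4 = 0.0577 m^2.
Q = A * V = 0.0577 * 1.7955 = 0.1036 m^3/s.

0.1036


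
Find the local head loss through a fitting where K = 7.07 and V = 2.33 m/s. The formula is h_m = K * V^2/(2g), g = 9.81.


Minor loss formula: h_m = K * V^2/(2g).
V^2 = 2.33^2 = 5.4289.
V^2/(2g) = 5.4289 / 19.62 = 0.2767 m.
h_m = 7.07 * 0.2767 = 1.9563 m.

1.9563


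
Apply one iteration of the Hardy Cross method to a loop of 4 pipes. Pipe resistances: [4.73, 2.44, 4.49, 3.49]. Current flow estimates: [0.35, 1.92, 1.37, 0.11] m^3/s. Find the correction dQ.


Numerator terms (r*Q*|Q|): 4.73*0.35*|0.35| = 0.5794; 2.44*1.92*|1.92| = 8.9948; 4.49*1.37*|1.37| = 8.4273; 3.49*0.11*|0.11| = 0.0422.
Sum of numerator = 18.0438.
Denominator terms (r*|Q|): 4.73*|0.35| = 1.6555; 2.44*|1.92| = 4.6848; 4.49*|1.37| = 6.1513; 3.49*|0.11| = 0.3839.
2 * sum of denominator = 2 * 12.8755 = 25.751.
dQ = -18.0438 / 25.751 = -0.7007 m^3/s.

-0.7007


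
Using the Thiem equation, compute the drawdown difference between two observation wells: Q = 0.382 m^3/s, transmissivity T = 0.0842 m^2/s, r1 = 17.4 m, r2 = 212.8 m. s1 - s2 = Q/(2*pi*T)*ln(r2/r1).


Thiem equation: s1 - s2 = Q/(2*pi*T) * ln(r2/r1).
ln(r2/r1) = ln(212.8/17.4) = 2.5039.
Q/(2*pi*T) = 0.382 / (2*pi*0.0842) = 0.382 / 0.529 = 0.7221.
s1 - s2 = 0.7221 * 2.5039 = 1.8079 m.

1.8079
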